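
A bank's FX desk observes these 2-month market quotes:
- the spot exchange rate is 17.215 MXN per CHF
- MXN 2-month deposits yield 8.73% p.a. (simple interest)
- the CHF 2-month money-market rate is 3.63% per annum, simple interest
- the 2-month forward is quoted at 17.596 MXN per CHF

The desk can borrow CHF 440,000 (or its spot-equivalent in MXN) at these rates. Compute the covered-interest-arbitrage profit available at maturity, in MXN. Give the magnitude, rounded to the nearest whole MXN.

T = 2/12 years.
Route A — deposit CHF, sell forward: 440,000 × 1.006050 × 17.596 = MXN 7,789,080.55.
Route B — convert at spot, deposit MXN: 440,000 × 17.215 × 1.014550 = MXN 7,684,810.43.
The quoted forward overvalues CHF, so borrow MXN, buy CHF at spot, deposit the CHF at 3.63%, and sell the proceeds forward at 17.596.
Arbitrage profit = |7,789,080.55 − 7,684,810.43| = MXN 104,270.

MXN 104,270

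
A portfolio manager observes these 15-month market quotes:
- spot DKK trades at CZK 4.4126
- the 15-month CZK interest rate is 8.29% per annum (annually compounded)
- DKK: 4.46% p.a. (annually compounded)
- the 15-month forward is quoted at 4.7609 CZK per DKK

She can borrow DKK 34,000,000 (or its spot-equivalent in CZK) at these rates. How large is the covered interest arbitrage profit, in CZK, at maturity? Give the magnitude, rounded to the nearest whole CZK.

CZK 5,211,674

T = 15/12 years.
Invest the DKK and cover forward: 34,000,000 × 1.05605740677 × 4.7609 = CZK 170,944,646.07.
Convert at spot and invest in CZK: 34,000,000 × 4.4126 × 1.10467733142 = CZK 165,732,972.55.
The quoted forward overvalues DKK, so borrow CZK, buy DKK at spot, deposit the DKK at 4.46%, and sell the proceeds forward at 4.7609.
The gap between the two covered legs is CZK 5,211,674.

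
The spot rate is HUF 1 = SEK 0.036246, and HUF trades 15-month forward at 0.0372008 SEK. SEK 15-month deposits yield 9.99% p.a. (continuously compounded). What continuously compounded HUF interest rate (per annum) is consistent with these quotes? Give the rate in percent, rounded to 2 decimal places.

T = 15/12 years.
F/S = 0.0372008/0.036246 = 1.0263422 = (growth of SEK) / (growth of HUF).
The SEK side grows by e^(0.0999×15/12) = 1.1330068.
That pins the HUF growth at 1.1039269.
Take logs: ln 1.1039269 / (15/12) = 0.079099, so 7.91%.

7.91%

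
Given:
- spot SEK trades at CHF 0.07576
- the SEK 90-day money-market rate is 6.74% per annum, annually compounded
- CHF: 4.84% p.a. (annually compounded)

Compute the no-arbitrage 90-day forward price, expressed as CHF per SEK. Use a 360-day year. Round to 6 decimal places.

0.075421

T = 90/360 years.
CHF accumulates by (1 + 0.0484)^(90/360) = 1.0118864.
Growth of 1 SEK over T: (1 + 0.0674)^(90/360) = 1.0164401.
CIP: F = S · (grow CHF)/(grow SEK) = 0.07576 × 1.0118864/1.0164401 = 0.07542059 CHF per SEK.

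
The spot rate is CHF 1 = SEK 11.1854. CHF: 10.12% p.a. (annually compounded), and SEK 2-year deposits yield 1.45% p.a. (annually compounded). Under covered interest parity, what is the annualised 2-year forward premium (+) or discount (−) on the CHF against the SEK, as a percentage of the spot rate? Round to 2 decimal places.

T = 2 years.
CIP forward (SEK per CHF) = 11.1854 × 1.0292102/1.2126414 = 9.4934313.
(F − S)/S ÷ T = (9.4934313 − 11.1854)/11.1854/2 = -0.075633 → -7.56%.

-7.56%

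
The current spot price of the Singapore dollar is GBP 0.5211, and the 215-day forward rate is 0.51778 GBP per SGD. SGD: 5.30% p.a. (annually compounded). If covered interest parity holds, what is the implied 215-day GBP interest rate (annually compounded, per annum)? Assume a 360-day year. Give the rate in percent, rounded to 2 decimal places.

T = 215/360 years.
F/S = 0.51778/0.5211 = 0.9936289 = (growth of GBP) / (growth of SGD).
SGD growth factor: (1 + 0.0530)^(215/360) = 1.031323.
So the GBP growth factor = 1.0247523.
Annualise: 1.0247523^(360/215) − 1 = 0.041791 = 4.18%.

4.18%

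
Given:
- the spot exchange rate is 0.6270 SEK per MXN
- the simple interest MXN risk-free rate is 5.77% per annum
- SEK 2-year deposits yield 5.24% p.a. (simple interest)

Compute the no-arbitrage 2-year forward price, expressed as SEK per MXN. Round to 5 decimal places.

0.62104

T = 2 years.
Growth of 1 SEK over T: 1 + 0.0524×2 = 1.104800.
Growth of 1 MXN over T: 1 + 0.0577×2 = 1.115400.
So F = 0.627 × 1.104800 / 1.115400 = 0.6210414 (SEK/MXN).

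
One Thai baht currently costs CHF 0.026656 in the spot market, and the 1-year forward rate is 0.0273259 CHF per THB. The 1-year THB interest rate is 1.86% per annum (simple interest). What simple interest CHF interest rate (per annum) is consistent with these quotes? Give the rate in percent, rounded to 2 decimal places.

T = 1 year.
F/S = 0.0273259/0.026656 = 1.0251313 = (growth of CHF) / (growth of THB).
THB growth factor: 1 + 0.0186×1 = 1.018600.
That pins the CHF growth at 1.0441987.
(1.0441987 − 1)/T = 0.044199, i.e. 4.42%.

4.42%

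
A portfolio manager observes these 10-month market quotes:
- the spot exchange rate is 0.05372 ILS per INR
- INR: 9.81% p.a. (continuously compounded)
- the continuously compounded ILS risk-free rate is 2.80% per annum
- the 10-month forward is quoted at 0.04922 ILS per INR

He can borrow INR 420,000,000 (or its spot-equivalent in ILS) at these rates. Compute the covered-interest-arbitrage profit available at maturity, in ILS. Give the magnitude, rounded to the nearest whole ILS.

ILS 661,678

T = 10/12 years.
Route A — deposit INR, sell forward: 420,000,000 × 1.0851844798 × 0.04922 = ILS 22,433,367.64.
Route B — convert at spot, deposit ILS: 420,000,000 × 0.05372 × 1.0236076852 = ILS 23,095,046.04.
The quoted forward undervalues INR, so borrow INR, convert to ILS at spot, deposit the ILS at 2.80%, and buy INR forward at 0.04922 to cover the loan.
Profit = 23,095,046.04 − 22,433,367.64 = ILS 661,678.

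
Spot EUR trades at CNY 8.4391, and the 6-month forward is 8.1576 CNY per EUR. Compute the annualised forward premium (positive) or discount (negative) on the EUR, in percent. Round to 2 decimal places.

T = 6/12 years.
Period premium: (8.1576 − 8.4391)/8.4391 = -0.0333566.
Annualise by dividing by T: -0.0333566 / (6/12) = -0.066713 → -6.67%.

-6.67%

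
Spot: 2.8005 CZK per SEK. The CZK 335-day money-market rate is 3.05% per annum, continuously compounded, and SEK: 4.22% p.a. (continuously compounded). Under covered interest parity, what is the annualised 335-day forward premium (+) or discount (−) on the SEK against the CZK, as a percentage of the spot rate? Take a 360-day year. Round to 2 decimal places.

T = 335/360 years.
No-arbitrage forward: 2.8005 × 1.0287885 / 1.0400507 = 2.7701748 CZK/SEK.
(F − S)/S ÷ T = (2.7701748 − 2.8005)/2.8005/(335/360) = -0.011637 → -1.16%.

-1.16%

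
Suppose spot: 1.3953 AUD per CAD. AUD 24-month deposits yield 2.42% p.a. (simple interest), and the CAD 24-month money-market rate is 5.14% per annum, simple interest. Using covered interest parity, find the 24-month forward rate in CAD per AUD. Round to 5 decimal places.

0.75388

T = 2 years.
AUD accumulates by 1 + 0.0242×2 = 1.048400.
CAD growth factor: 1 + 0.0514×2 = 1.102800.
So F = 1.3953 × 1.048400 / 1.102800 = 1.326471 (AUD/CAD).
Quoted the other way: 1/1.326471 = 0.75388 CAD per AUD.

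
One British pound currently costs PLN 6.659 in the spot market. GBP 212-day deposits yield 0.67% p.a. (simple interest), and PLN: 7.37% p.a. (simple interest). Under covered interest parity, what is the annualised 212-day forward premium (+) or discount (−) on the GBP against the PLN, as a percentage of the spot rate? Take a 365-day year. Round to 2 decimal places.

+6.67%

T = 212/365 years.
F = S · g_PLN/g_GBP = 6.659 × 1.0428066/1.0038915 = 6.917131.
(F − S)/S ÷ T = (6.917131 − 6.659)/6.659/(212/365) = 0.066740 → 6.67%.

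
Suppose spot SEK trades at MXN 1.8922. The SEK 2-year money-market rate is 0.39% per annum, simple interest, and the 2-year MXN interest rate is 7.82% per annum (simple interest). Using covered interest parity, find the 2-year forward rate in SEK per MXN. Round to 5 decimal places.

0.46057

T = 2 years.
MXN growth factor: 1 + 0.0782×2 = 1.156400.
Growth of 1 SEK over T: 1 + 0.0039×2 = 1.007800.
So F = 1.8922 × 1.156400 / 1.007800 = 2.171205 (MXN/SEK).
Invert for SEK per MXN: 1 / 2.171205 = 0.46057.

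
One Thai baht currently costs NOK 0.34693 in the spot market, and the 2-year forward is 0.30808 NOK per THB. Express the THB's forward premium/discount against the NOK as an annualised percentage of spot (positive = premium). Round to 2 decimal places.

T = 2 years.
Period premium: (0.30808 − 0.34693)/0.34693 = -0.1119822.
Per annum: -0.1119822 / 2 = -0.055991 = -5.60%.

-5.60%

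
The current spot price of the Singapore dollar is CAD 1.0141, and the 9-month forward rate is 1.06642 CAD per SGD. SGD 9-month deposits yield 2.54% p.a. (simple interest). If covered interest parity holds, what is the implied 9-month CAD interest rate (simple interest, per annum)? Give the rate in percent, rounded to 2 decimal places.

9.55%

T = 9/12 years.
F/S = 1.06642/1.0141 = 1.0515925 = (growth of CAD) / (growth of SGD).
The SGD side grows by 1 + 0.0254×9/12 = 1.019050.
So the CAD growth factor = 1.0716253.
(1.0716253 − 1)/T = 0.095500, i.e. 9.55%.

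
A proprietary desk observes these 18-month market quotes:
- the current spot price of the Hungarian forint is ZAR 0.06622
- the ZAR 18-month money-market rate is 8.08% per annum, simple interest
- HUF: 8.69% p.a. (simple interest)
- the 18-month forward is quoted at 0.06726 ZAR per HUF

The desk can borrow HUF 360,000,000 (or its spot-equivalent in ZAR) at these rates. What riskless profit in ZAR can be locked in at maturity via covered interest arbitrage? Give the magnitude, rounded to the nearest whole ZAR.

ZAR 641,332

T = 18/12 years.
Route A — deposit HUF, sell forward: 360,000,000 × 1.130350 × 0.06726 = ZAR 27,369,842.76.
Route B — convert at spot, deposit ZAR: 360,000,000 × 0.06622 × 1.121200 = ZAR 26,728,511.04.
The quoted forward overvalues HUF, so borrow ZAR, buy HUF at spot, deposit the HUF at 8.69%, and sell the proceeds forward at 0.06726.
Profit = 27,369,842.76 − 26,728,511.04 = ZAR 641,332.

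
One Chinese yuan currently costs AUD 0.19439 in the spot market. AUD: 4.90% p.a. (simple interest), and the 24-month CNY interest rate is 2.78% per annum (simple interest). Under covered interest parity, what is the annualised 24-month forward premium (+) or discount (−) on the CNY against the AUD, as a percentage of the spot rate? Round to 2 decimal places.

T = 2 years.
F = S · g_AUD/g_CNY = 0.19439 × 1.098000/1.055600 = 0.20219801.
(F − S)/S ÷ T = (0.20219801 − 0.19439)/0.19439/2 = 0.020083 → 2.01%.

+2.01%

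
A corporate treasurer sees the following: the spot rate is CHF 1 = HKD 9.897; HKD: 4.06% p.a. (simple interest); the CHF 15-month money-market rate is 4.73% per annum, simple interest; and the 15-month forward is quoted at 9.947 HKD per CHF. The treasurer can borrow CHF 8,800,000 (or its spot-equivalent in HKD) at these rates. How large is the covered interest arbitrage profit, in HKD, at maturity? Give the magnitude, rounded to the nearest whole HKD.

HKD 1,195,424

T = 15/12 years.
Route A — deposit CHF, sell forward: 8,800,000 × 1.059125 × 9.947 = HKD 92,709,024.10.
Route B — convert at spot, deposit HKD: 8,800,000 × 9.897 × 1.050750 = HKD 91,513,600.20.
The quoted forward overvalues CHF, so borrow HKD, buy CHF at spot, deposit the CHF at 4.73%, and sell the proceeds forward at 9.947.
Profit = 92,709,024.10 − 91,513,600.20 = HKD 1,195,424.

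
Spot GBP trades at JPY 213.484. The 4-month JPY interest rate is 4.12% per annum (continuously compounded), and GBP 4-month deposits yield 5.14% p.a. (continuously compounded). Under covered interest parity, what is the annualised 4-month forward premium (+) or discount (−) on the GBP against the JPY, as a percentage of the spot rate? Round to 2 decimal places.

T = 4/12 years.
F = S · g_JPY/g_GBP = 213.484 × 1.0138281/1.017281 = 212.759383.
(F − S)/S ÷ T = (212.759383 − 213.484)/213.484/(4/12) = -0.010183 → -1.02%.

-1.02%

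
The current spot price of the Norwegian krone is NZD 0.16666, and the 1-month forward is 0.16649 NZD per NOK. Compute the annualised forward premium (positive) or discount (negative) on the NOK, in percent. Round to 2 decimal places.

T = 1/12 years.
NOK trades forward at -0.10200% vs spot over the period.
Annualise by dividing by T: -0.0010200 / (1/12) = -0.012240 → -1.22%.

-1.22%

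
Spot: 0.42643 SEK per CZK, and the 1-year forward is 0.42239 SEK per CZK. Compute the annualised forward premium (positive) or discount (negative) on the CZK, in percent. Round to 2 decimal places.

-0.95%

T = 1 year.
Period premium: (0.42239 − 0.42643)/0.42643 = -0.0094740.
Annualise by dividing by T: -0.0094740 / 1 = -0.009474 → -0.95%.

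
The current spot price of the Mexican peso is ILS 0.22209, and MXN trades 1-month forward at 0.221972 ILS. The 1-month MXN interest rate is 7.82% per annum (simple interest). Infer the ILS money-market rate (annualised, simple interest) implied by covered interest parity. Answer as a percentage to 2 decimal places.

T = 1/12 years.
F/S = 0.221972/0.22209 = 0.9994687 = (growth of ILS) / (growth of MXN).
MXN growth factor: 1 + 0.0782×1/12 = 1.0065167.
Hence g_ILS = 1.0059819.
r = (1.0059819 − 1)/(1/12) = 0.071783 → 7.18%.

7.18%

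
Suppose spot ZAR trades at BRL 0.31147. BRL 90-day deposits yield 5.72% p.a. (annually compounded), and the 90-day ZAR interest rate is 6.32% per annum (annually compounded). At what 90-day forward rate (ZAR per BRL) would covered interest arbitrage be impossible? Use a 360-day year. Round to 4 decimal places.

T = 90/360 years.
Growth of 1 BRL over T: (1 + 0.0572)^(90/360) = 1.0140031.
ZAR accumulates by (1 + 0.0632)^(90/360) = 1.0154388.
CIP: F = S · (grow BRL)/(grow ZAR) = 0.31147 × 1.0140031/1.0154388 = 0.3110296 BRL per ZAR.
Invert for ZAR per BRL: 1 / 0.3110296 = 3.2151.

3.2151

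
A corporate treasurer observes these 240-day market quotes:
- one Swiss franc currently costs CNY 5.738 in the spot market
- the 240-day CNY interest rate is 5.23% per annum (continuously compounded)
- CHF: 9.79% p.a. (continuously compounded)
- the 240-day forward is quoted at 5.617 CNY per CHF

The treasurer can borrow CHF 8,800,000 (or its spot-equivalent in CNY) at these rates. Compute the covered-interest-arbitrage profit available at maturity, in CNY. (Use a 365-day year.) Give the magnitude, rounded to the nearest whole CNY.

CNY 455,103

T = 240/365 years.
Invest the CHF and cover forward: 8,800,000 × 1.0664897017 × 5.617 = CNY 52,716,159.36.
Convert at spot and invest in CNY: 8,800,000 × 5.738 × 1.034987181 = CNY 52,261,056.71.
The quoted forward overvalues CHF, so borrow CNY, buy CHF at spot, deposit the CHF at 9.79%, and sell the proceeds forward at 5.617.
The gap between the two covered legs is CNY 455,103.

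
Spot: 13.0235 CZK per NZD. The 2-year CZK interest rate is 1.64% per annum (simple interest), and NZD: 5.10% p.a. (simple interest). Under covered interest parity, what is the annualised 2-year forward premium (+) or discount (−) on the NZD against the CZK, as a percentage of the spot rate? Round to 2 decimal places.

T = 2 years.
F = S · g_CZK/g_NZD = 13.0235 × 1.032800/1.102000 = 12.2056904.
(F − S)/S ÷ T = (12.2056904 − 13.0235)/13.0235/2 = -0.031397 → -3.14%.

-3.14%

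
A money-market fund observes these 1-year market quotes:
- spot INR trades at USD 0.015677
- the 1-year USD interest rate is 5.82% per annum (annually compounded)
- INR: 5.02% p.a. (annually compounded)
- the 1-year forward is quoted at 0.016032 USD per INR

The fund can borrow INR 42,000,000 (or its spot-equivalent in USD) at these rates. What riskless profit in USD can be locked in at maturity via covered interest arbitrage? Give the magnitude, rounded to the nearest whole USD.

T = 1 year.
Keep in INR, deliver into the forward: 42,000,000·1.050200·0.016032 = USD 707,145.87.
Swap to USD now, deposit: 42,000,000·0.015677·1.058200 = USD 696,754.86.
The quoted forward overvalues INR, so borrow USD, buy INR at spot, deposit the INR at 5.02%, and sell the proceeds forward at 0.016032.
Arbitrage profit = |707,145.87 − 696,754.86| = USD 10,391.

USD 10,391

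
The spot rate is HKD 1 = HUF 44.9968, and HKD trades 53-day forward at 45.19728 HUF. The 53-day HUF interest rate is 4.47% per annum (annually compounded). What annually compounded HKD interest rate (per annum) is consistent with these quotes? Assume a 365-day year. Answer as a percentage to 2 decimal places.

1.32%

T = 53/365 years.
By CIP, F/S equals the HUF-to-HKD growth ratio: 45.19728/44.9968 = 1.0044554.
The HUF side grows by (1 + 0.0447)^(53/365) = 1.006370.
Hence g_HKD = 1.0019061.
Annualise: 1.0019061^(365/53) − 1 = 0.013201 = 1.32%.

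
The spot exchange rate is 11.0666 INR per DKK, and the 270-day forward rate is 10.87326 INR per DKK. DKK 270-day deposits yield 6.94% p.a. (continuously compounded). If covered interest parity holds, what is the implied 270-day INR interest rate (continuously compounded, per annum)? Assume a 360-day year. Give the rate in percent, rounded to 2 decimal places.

4.59%

T = 270/360 years.
CIP gives F = S · g_INR/g_DKK, so g_INR/g_DKK = 10.87326/11.0666 = 0.9825294.
DKK growth factor: e^(0.0694×270/360) = 1.0534284.
That pins the INR growth at 1.0350244.
Take logs: ln 1.0350244 / (270/360) = 0.045900, so 4.59%.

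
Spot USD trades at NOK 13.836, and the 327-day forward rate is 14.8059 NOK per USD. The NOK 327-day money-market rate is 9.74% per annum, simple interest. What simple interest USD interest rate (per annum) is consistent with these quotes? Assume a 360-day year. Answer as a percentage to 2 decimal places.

T = 327/360 years.
CIP gives F = S · g_NOK/g_USD, so g_NOK/g_USD = 14.8059/13.836 = 1.0700997.
The NOK side grows by 1 + 0.0974×327/360 = 1.0884717.
Hence g_USD = 1.0171685.
r = (1.0171685 − 1)/(327/360) = 0.018901 → 1.89%.

1.89%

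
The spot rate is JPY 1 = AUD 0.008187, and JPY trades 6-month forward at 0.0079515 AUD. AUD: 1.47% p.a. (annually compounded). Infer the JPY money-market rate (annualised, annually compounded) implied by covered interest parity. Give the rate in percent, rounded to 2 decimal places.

T = 6/12 years.
By CIP, F/S equals the AUD-to-JPY growth ratio: 0.0079515/0.008187 = 0.9712349.
The AUD side grows by (1 + 0.0147)^(6/12) = 1.0073232.
Hence g_JPY = 1.0371571.
r = 1.0371571^(12/6) − 1 = 0.075695 → 7.57%.

7.57%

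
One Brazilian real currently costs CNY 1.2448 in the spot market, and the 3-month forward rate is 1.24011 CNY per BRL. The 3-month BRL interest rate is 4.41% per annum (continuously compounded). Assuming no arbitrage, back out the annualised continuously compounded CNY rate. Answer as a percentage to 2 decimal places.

T = 3/12 years.
CIP gives F = S · g_CNY/g_BRL, so g_CNY/g_BRL = 1.24011/1.2448 = 0.9962323.
The BRL side grows by e^(0.0441×3/12) = 1.011086.
That pins the CNY growth at 1.0072765.
Take logs: ln 1.0072765 / (3/12) = 0.029001, so 2.90%.

2.90%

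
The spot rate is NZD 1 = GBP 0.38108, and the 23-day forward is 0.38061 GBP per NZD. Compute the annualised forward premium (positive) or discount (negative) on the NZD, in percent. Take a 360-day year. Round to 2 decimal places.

T = 23/360 years.
Period premium: (0.38061 − 0.38108)/0.38108 = -0.0012333.
Per annum: -0.0012333 / (23/360) = -0.019304 = -1.93%.

-1.93%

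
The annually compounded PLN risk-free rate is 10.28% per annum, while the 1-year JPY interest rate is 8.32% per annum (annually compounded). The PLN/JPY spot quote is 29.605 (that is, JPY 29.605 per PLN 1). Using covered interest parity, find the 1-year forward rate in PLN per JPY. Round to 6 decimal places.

0.034389

T = 1 year.
Growth of 1 JPY over T: (1 + 0.0832)^1 = 1.083200.
Growth of 1 PLN over T: (1 + 0.1028)^1 = 1.102800.
So F = 29.605 × 1.083200 / 1.102800 = 29.07883 (JPY/PLN).
Quoted the other way: 1/29.07883 = 0.034389 PLN per JPY.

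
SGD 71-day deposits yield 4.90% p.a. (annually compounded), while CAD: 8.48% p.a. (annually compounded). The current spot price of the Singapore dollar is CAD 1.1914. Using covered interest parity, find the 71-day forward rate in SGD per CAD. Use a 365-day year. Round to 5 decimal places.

T = 71/365 years.
CAD growth factor: (1 + 0.0848)^(71/365) = 1.0159591.
SGD accumulates by (1 + 0.0490)^(71/365) = 1.0093488.
CIP: F = S · (grow CAD)/(grow SGD) = 1.1914 × 1.0159591/1.0093488 = 1.199203 CAD per SGD.
Invert for SGD per CAD: 1 / 1.199203 = 0.83389.

0.83389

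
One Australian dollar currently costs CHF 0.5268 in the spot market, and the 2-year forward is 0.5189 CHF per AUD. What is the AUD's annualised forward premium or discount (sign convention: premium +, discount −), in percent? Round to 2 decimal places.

-0.75%

T = 2 years.
Period premium: (0.5189 − 0.5268)/0.5268 = -0.0149962.
Annualise by dividing by T: -0.0149962 / 2 = -0.007498 → -0.75%.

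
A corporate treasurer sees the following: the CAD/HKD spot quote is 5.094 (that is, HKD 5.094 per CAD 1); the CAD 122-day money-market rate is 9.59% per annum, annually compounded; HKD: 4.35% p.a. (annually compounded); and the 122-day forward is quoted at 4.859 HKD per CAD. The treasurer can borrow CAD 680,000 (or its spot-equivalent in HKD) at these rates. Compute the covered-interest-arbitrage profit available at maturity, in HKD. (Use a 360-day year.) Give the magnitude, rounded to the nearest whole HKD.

HKD 105,999

T = 122/360 years.
Invest the CAD and cover forward: 680,000 × 1.031520647 × 4.859 = HKD 3,408,268.00.
Convert at spot and invest in HKD: 680,000 × 5.094 × 1.014534656 = HKD 3,514,266.89.
The quoted forward undervalues CAD, so borrow CAD, convert to HKD at spot, deposit the HKD at 4.35%, and buy CAD forward at 4.859 to cover the loan.
Profit = 3,514,266.89 − 3,408,268.00 = HKD 105,999.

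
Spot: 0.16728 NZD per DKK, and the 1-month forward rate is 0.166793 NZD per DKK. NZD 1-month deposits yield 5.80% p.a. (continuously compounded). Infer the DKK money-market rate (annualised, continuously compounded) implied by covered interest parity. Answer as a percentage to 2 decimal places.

9.30%

T = 1/12 years.
By CIP, F/S equals the NZD-to-DKK growth ratio: 0.166793/0.16728 = 0.9970887.
NZD growth factor: e^(0.0580×1/12) = 1.004845.
That pins the DKK growth at 1.0077789.
r = ln(1.0077789)/(1/12) = 0.092986 → 9.30%.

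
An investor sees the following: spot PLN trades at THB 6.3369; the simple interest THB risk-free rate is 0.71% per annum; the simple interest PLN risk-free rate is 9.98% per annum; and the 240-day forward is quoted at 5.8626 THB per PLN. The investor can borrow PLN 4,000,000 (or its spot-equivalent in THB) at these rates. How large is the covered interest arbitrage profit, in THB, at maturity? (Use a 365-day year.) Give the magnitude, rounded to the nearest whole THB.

THB 476,675

T = 240/365 years.
Route A — deposit PLN, sell forward: 4,000,000 × 1.0656219178 × 5.8626 = THB 24,989,260.22.
Route B — convert at spot, deposit THB: 4,000,000 × 6.3369 × 1.0046684932 = THB 25,465,935.10.
The quoted forward undervalues PLN, so borrow PLN, convert to THB at spot, deposit the THB at 0.71%, and buy PLN forward at 5.8626 to cover the loan.
Arbitrage profit = |24,989,260.22 − 25,465,935.10| = THB 476,675.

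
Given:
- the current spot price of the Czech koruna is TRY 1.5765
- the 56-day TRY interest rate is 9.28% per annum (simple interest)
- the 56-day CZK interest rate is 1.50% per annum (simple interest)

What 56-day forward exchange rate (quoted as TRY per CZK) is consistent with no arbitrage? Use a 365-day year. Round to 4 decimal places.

1.5953

T = 56/365 years.
Growth of 1 TRY over T: 1 + 0.0928×56/365 = 1.0142378.
CZK accumulates by 1 + 0.0150×56/365 = 1.0023014.
So F = 1.5765 × 1.0142378 / 1.0023014 = 1.595275 (TRY/CZK).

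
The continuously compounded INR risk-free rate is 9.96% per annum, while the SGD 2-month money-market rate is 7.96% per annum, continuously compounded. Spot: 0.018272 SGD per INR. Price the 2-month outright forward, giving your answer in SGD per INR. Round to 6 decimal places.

T = 2/12 years.
SGD accumulates by e^(0.0796×2/12) = 1.0133551.
INR growth factor: e^(0.0996×2/12) = 1.0167385.
Forward (SGD per INR) = 0.018272 × 1.0133551 / 1.0167385 = 0.01821120.

0.018211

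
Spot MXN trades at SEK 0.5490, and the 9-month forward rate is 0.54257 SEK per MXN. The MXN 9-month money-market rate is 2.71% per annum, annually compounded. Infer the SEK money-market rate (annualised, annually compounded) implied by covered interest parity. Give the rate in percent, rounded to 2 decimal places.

1.11%

T = 9/12 years.
By CIP, F/S equals the SEK-to-MXN growth ratio: 0.54257/0.549 = 0.9882878.
The MXN side grows by (1 + 0.0271)^(9/12) = 1.0202569.
That pins the SEK growth at 1.0083074.
r = 1.0083074^(12/9) − 1 = 0.011092 → 1.11%.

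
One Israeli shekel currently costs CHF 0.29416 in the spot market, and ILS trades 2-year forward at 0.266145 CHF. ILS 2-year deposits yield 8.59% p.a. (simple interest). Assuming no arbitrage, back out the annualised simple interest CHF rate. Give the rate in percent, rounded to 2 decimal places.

3.01%

T = 2 years.
CIP gives F = S · g_CHF/g_ILS, so g_CHF/g_ILS = 0.266145/0.29416 = 0.9047627.
ILS growth factor: 1 + 0.0859×2 = 1.171800.
Hence g_CHF = 1.0602009.
r = (1.0602009 − 1)/2 = 0.030100 → 3.01%.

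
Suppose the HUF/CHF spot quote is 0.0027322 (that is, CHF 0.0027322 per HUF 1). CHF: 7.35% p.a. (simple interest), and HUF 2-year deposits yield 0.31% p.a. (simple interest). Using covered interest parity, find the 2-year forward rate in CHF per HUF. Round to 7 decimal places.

0.0031145

T = 2 years.
CHF accumulates by 1 + 0.0735×2 = 1.147000.
HUF accumulates by 1 + 0.0031×2 = 1.006200.
CIP: F = S · (grow CHF)/(grow HUF) = 0.0027322 × 1.147000/1.006200 = 0.003114523 CHF per HUF.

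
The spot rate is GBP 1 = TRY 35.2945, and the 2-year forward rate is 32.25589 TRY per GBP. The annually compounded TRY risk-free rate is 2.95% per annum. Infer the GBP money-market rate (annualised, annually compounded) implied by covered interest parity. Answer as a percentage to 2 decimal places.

T = 2 years.
CIP gives F = S · g_TRY/g_GBP, so g_TRY/g_GBP = 32.25589/35.2945 = 0.9139070.
The TRY side grows by (1 + 0.0295)^2 = 1.0598703.
Hence g_GBP = 1.1597135.
Annualise: 1.1597135^(1/2) − 1 = 0.076900 = 7.69%.

7.69%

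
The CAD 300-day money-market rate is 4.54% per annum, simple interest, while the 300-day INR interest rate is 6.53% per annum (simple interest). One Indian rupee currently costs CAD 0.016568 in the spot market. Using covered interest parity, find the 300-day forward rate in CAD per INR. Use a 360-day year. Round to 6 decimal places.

0.016307

T = 300/360 years.
CAD growth factor: 1 + 0.0454×300/360 = 1.0378333.
Growth of 1 INR over T: 1 + 0.0653×300/360 = 1.0544167.
CIP: F = S · (grow CAD)/(grow INR) = 0.016568 × 1.0378333/1.0544167 = 0.01630743 CAD per INR.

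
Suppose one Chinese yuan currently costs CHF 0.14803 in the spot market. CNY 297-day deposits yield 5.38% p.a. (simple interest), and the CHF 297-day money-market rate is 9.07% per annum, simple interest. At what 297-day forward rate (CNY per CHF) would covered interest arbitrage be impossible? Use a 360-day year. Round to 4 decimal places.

6.5641

T = 297/360 years.
CHF growth factor: 1 + 0.0907×297/360 = 1.0748275.
CNY accumulates by 1 + 0.0538×297/360 = 1.044385.
CIP: F = S · (grow CHF)/(grow CNY) = 0.14803 × 1.0748275/1.044385 = 0.1523449 CHF per CNY.
Quoted the other way: 1/0.1523449 = 6.5641 CNY per CHF.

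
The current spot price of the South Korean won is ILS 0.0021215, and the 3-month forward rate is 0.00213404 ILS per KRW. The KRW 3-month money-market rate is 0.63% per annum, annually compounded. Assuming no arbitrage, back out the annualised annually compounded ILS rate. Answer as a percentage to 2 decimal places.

3.03%

T = 3/12 years.
F/S = 0.00213404/0.0021215 = 1.0059109 = (growth of ILS) / (growth of KRW).
The KRW side grows by (1 + 0.0063)^(3/12) = 1.0015713.
So the ILS growth factor = 1.0074915.
r = 1.0074915^(12/3) − 1 = 0.030304 → 3.03%.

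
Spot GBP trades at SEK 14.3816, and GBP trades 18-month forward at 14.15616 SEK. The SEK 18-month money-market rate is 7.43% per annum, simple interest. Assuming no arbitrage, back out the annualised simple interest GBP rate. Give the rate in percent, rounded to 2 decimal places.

T = 18/12 years.
CIP gives F = S · g_SEK/g_GBP, so g_SEK/g_GBP = 14.15616/14.3816 = 0.9843244.
The SEK side grows by 1 + 0.0743×18/12 = 1.111450.
Hence g_GBP = 1.1291501.
r = (1.1291501 − 1)/(18/12) = 0.086100 → 8.61%.

8.61%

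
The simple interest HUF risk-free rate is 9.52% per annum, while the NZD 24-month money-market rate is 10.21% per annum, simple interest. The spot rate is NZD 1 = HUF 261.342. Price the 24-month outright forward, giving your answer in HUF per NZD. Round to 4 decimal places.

258.3470

T = 2 years.
HUF accumulates by 1 + 0.0952×2 = 1.190400.
Growth of 1 NZD over T: 1 + 0.1021×2 = 1.204200.
So F = 261.342 × 1.190400 / 1.204200 = 258.347049 (HUF/NZD).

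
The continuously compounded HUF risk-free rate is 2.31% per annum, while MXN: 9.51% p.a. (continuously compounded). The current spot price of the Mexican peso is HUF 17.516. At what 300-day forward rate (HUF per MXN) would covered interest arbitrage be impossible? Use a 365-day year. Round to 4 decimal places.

16.5095

T = 300/365 years.
Growth of 1 HUF over T: e^(0.0231×300/365) = 1.01916769.
MXN growth factor: e^(0.0951×300/365) = 1.08130039.
So F = 17.516 × 1.01916769 / 1.08130039 = 16.509512 (HUF/MXN).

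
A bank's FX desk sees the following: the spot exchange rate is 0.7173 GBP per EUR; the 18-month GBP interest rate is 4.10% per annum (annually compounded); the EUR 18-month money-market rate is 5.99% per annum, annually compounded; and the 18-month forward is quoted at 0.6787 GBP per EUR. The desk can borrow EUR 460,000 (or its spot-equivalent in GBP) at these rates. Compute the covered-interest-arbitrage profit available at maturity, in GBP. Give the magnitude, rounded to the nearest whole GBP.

GBP 9,788

T = 18/12 years.
Keep in EUR, deliver into the forward: 460,000·1.09118236·0.6787 = GBP 340,669.32.
Swap to GBP now, deposit: 460,000·0.7173·1.06212613 = GBP 350,457.01.
The quoted forward undervalues EUR, so borrow EUR, convert to GBP at spot, deposit the GBP at 4.10%, and buy EUR forward at 0.6787 to cover the loan.
Profit = 350,457.01 − 340,669.32 = GBP 9,788.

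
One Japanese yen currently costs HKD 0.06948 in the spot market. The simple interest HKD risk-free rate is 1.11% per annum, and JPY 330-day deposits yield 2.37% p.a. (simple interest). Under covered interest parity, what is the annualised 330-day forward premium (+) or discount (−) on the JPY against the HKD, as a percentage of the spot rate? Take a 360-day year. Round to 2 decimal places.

T = 330/360 years.
No-arbitrage forward: 0.06948 × 1.010175 / 1.021725 = 0.06869457 HKD/JPY.
(F − S)/S ÷ T = (0.06869457 − 0.06948)/0.06948/(330/360) = -0.012332 → -1.23%.

-1.23%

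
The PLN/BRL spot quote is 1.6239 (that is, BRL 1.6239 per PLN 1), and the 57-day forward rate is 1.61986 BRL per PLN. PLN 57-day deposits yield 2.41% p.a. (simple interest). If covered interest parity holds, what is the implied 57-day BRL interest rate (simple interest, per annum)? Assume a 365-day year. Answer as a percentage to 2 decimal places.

T = 57/365 years.
By CIP, F/S equals the BRL-to-PLN growth ratio: 1.61986/1.6239 = 0.9975122.
The PLN side grows by 1 + 0.0241×57/365 = 1.0037636.
So the BRL growth factor = 1.0012664.
r = (1.0012664 − 1)/(57/365) = 0.008109 → 0.81%.

0.81%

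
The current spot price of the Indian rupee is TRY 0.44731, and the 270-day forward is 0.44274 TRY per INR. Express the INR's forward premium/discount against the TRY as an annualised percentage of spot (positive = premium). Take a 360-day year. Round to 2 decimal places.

-1.36%

T = 270/360 years.
INR trades forward at -1.02166% vs spot over the period.
×(1/T) gives -1.36% p.a.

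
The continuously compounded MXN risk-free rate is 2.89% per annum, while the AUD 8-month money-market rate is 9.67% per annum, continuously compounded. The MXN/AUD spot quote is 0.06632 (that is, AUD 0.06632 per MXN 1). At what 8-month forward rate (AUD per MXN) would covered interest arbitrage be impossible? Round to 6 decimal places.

0.069386

T = 8/12 years.
AUD accumulates by e^(0.0967×8/12) = 1.066590.
MXN growth factor: e^(0.0289×8/12) = 1.0194535.
So F = 0.06632 × 1.066590 / 1.0194535 = 0.06938644 (AUD/MXN).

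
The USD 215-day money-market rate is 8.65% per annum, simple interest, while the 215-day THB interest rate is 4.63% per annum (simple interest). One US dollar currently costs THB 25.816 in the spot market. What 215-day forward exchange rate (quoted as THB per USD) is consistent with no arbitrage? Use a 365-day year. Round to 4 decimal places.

25.2343

T = 215/365 years.
THB growth factor: 1 + 0.0463×215/365 = 1.0272726.
USD growth factor: 1 + 0.0865×215/365 = 1.05095205.
So F = 25.816 × 1.0272726 / 1.05095205 = 25.234329 (THB/USD).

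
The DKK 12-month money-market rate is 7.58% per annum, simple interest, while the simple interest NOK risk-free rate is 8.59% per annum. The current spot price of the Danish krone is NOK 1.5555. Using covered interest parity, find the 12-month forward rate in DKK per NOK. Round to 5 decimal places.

T = 1 year.
NOK growth factor: 1 + 0.0859×1 = 1.085900.
DKK accumulates by 1 + 0.0758×1 = 1.075800.
So F = 1.5555 × 1.085900 / 1.075800 = 1.570104 (NOK/DKK).
Quoted the other way: 1/1.570104 = 0.63690 DKK per NOK.

0.63690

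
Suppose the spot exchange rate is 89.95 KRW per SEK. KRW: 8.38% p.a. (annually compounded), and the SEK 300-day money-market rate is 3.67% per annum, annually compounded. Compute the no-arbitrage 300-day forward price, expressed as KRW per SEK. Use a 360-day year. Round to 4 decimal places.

93.3429

T = 300/360 years.
Growth of 1 KRW over T: (1 + 0.0838)^(300/360) = 1.06936087.
SEK accumulates by (1 + 0.0367)^(300/360) = 1.03049111.
CIP: F = S · (grow KRW)/(grow SEK) = 89.95 × 1.06936087/1.03049111 = 93.342882 KRW per SEK.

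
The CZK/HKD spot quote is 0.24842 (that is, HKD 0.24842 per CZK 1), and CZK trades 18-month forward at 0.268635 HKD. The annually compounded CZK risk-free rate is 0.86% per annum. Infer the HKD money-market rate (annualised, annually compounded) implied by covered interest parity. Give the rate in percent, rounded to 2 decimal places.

T = 18/12 years.
By CIP, F/S equals the HKD-to-CZK growth ratio: 0.268635/0.24842 = 1.0813743.
The CZK side grows by (1 + 0.0086)^(18/12) = 1.0129277.
So the HKD growth factor = 1.095354.
r = 1.095354^(12/18) − 1 = 0.062600 → 6.26%.

6.26%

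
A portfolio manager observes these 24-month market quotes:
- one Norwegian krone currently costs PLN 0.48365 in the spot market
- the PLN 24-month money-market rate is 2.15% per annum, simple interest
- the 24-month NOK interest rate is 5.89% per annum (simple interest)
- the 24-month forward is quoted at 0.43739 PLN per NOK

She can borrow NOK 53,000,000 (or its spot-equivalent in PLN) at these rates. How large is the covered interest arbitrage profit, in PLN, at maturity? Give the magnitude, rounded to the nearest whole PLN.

PLN 823,218

T = 2 years.
Invest the NOK and cover forward: 53,000,000 × 1.117800 × 0.43739 = PLN 25,912,470.73.
Convert at spot and invest in PLN: 53,000,000 × 0.48365 × 1.043000 = PLN 26,735,688.35.
The quoted forward undervalues NOK, so borrow NOK, convert to PLN at spot, deposit the PLN at 2.15%, and buy NOK forward at 0.43739 to cover the loan.
Arbitrage profit = |25,912,470.73 − 26,735,688.35| = PLN 823,218.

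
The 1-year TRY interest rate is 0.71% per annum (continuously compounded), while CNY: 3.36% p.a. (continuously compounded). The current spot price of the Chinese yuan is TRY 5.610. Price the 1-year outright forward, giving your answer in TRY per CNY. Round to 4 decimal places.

5.4633

T = 1 year.
Growth of 1 TRY over T: e^(0.0071×1) = 1.0071253.
CNY accumulates by e^(0.0336×1) = 1.0341709.
CIP: F = S · (grow TRY)/(grow CNY) = 5.61 × 1.0071253/1.0341709 = 5.463287 TRY per CNY.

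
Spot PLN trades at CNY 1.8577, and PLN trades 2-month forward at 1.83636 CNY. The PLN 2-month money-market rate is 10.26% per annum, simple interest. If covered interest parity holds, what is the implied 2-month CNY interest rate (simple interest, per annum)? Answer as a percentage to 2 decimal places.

T = 2/12 years.
CIP gives F = S · g_CNY/g_PLN, so g_CNY/g_PLN = 1.83636/1.8577 = 0.9885127.
The PLN side grows by 1 + 0.1026×2/12 = 1.017100.
That pins the CNY growth at 1.0054163.
(1.0054163 − 1)/T = 0.032498, i.e. 3.25%.

3.25%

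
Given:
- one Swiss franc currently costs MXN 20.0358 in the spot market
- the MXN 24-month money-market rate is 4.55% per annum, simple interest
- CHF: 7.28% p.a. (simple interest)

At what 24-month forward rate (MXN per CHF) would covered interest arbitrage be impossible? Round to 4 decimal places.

19.0809

T = 2 years.
MXN growth factor: 1 + 0.0455×2 = 1.091000.
Growth of 1 CHF over T: 1 + 0.0728×2 = 1.145600.
So F = 20.0358 × 1.091000 / 1.145600 = 19.080881 (MXN/CHF).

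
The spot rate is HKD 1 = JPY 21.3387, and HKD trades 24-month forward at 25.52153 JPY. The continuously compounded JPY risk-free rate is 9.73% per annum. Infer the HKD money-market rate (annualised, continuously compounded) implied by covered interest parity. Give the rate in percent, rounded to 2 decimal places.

0.78%

T = 2 years.
F/S = 25.52153/21.3387 = 1.1960208 = (growth of JPY) / (growth of HKD).
JPY growth factor: e^(0.0973×2) = 1.214825.
Hence g_HKD = 1.0157223.
r = ln(1.0157223)/2 = 0.007800 → 0.78%.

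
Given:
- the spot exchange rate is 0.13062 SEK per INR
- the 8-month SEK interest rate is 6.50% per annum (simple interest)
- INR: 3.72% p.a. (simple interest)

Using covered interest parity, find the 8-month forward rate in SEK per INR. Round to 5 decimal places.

0.13298

T = 8/12 years.
Growth of 1 SEK over T: 1 + 0.0650×8/12 = 1.0433333.
INR accumulates by 1 + 0.0372×8/12 = 1.024800.
CIP: F = S · (grow SEK)/(grow INR) = 0.13062 × 1.0433333/1.024800 = 0.1329822 SEK per INR.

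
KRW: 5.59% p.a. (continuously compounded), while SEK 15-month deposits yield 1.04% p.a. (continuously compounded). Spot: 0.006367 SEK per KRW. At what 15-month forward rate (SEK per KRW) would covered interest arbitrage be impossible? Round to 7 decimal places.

T = 15/12 years.
Growth of 1 SEK over T: e^(0.0104×15/12) = 1.0130849.
KRW accumulates by e^(0.0559×15/12) = 1.0723741.
CIP: F = S · (grow SEK)/(grow KRW) = 0.006367 × 1.0130849/1.0723741 = 0.006014983 SEK per KRW.

0.0060150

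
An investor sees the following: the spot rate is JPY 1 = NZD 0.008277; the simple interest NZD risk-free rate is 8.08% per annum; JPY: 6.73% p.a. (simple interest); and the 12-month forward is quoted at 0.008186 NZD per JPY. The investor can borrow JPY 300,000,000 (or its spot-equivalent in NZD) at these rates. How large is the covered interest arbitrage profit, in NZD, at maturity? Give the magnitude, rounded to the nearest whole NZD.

NZD 62,659

T = 1 year.
Invest the JPY and cover forward: 300,000,000 × 1.067300 × 0.008186 = NZD 2,621,075.34.
Convert at spot and invest in NZD: 300,000,000 × 0.008277 × 1.080800 = NZD 2,683,734.48.
The quoted forward undervalues JPY, so borrow JPY, convert to NZD at spot, deposit the NZD at 8.08%, and buy JPY forward at 0.008186 to cover the loan.
Profit = 2,683,734.48 − 2,621,075.34 = NZD 62,659.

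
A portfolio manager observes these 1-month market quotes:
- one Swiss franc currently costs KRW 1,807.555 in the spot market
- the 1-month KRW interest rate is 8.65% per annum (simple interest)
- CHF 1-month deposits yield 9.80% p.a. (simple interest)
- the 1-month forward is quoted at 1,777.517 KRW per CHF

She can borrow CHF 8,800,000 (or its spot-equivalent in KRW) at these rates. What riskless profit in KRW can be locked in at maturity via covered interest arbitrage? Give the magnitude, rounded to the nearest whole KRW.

KRW 251,249,417

T = 1/12 years.
Keep in CHF, deliver into the forward: 8,800,000·1.008166666667·1777.517 = KRW 15,769,893,821.74.
Swap to KRW now, deposit: 8,800,000·1807.555·1.007208333333 = KRW 16,021,143,238.83.
The quoted forward undervalues CHF, so borrow CHF, convert to KRW at spot, deposit the KRW at 8.65%, and buy CHF forward at 1,777.517 to cover the loan.
Profit = 16,021,143,238.83 − 15,769,893,821.74 = KRW 251,249,417.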